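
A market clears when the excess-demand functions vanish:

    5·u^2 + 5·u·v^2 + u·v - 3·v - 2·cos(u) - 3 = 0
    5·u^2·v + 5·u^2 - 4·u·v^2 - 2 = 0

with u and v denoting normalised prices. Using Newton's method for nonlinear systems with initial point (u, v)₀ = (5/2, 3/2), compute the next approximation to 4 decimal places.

(1.5094, 0.9960)

At (5/2, 3/2): F = (57.227287, 53.6250).
Jacobian J = [[10·u + 5·v^2 + v + 2·sin(u), 10·u·v + u - 3], [10·u·v + 10·u - 4·v^2, 5·u^2 - 8·u·v]].
At the point, J = [[38.946944, 37.0000], [53.5000, 1.2500]] (det J = -1930.816320).
Solving J·Δ = −F gives Δ = (-0.9906, -0.5040).
Then the next iterate is (u, v)₁ = (1.5094, 0.9960).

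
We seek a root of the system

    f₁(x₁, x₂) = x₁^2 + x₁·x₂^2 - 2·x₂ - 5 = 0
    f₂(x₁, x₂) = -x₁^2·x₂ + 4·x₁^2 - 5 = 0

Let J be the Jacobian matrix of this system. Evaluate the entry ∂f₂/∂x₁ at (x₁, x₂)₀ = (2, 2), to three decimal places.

∂f₂/∂x₁ = -2·x₁·x₂ + 8·x₁.
At (2, 2) this is 8.000.

8.000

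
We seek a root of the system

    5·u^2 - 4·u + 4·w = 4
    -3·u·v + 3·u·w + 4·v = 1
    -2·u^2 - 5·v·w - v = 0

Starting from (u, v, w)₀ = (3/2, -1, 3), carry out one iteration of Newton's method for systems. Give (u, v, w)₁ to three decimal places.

(8.718, -10.226, -20.161)

At (3/2, -1, 3): F = (13.250, 13.000, 11.500).
Jacobian J = [[10·u - 4, 0, 4], [-3·v + 3·w, -3·u + 4, 3·u], [-4·u, -5·w - 1, -5·v]].
At the point, J = [[11.000, 0.000, 4.000], [12.000, -0.500, 4.500], [-6.000, -16.000, 5.000]] (det J = -15.500).
Solving J·Δ = −F gives Δ = (7.218, -9.226, -23.161).
Then the next iterate is (u, v, w)₁ = (8.718, -10.226, -20.161).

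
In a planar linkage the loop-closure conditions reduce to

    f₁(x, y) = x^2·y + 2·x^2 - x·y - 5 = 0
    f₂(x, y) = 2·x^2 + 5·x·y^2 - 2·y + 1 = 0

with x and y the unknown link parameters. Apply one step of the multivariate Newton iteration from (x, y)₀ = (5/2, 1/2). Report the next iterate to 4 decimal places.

At (5/2, 1/2): F = (9.3750, 15.6250).
Jacobian J = [[2·x·y + 4·x - y, x^2 - x], [4·x + 5·y^2, 10·x·y - 2]].
At the point, J = [[12.0000, 3.7500], [11.2500, 10.5000]] (det J = 83.8125).
Solving J·Δ = −F gives Δ = (-0.4754, -0.9787).
Then the next iterate is (x, y)₁ = (2.0246, -0.4787).

(2.0246, -0.4787)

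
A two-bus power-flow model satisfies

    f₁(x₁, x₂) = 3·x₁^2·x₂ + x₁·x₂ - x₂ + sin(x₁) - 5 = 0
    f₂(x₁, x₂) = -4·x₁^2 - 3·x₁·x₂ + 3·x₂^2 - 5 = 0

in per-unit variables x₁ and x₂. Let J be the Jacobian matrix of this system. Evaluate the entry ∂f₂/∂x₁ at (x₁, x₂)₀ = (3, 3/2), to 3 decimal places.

∂f₂/∂x₁ = -8·x₁ - 3·x₂.
At (3, 3/2) this is -28.500.

-28.500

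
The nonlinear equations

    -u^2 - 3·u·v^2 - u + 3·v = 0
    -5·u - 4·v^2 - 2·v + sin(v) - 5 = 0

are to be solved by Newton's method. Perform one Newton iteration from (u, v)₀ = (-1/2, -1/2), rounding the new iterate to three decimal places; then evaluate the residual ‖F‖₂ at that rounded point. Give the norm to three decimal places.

At (-1/2, -1/2): F = (-0.875, -2.97943).
Jacobian J = [[-2·u - 3·v^2 - 1, -6·u·v + 3], [-5, -8·v + cos(v) - 2]].
At the point, J = [[-0.750, 1.500], [-5.000, 2.87758]] (det J = 5.34181).
Solving J·Δ = −F gives Δ = (-0.365, 0.401).
Then the next iterate is (u, v)₁ = (-0.865, -0.099).
Re-evaluating at (-0.865, -0.099): F = (-0.15479, -0.61504), so ‖F‖₂ = 0.634.

0.634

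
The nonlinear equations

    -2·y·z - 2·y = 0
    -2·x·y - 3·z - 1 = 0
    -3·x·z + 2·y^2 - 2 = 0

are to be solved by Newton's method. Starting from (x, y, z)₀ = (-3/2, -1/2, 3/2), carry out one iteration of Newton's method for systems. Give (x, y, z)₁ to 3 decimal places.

(-3.343, -0.612, -1.560)

At (-3/2, -1/2, 3/2): F = (2.500, -7.000, 5.250).
Jacobian J = [[0, -2·z - 2, -2·y], [-2·y, -2·x, -3], [-3·z, 4·y, -3·x]].
At the point, J = [[0.000, -5.000, 1.000], [1.000, 3.000, -3.000], [-4.500, -2.000, 4.500]] (det J = -33.500).
Solving J·Δ = −F gives Δ = (-1.843, -0.112, -3.060).
Then the next iterate is (x, y, z)₁ = (-3.343, -0.612, -1.560).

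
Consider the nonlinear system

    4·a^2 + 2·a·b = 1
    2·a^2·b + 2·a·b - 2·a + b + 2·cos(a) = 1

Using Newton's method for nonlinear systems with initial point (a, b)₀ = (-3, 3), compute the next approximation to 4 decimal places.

(-1.8850, 2.4882)

At (-3, 3): F = (17.0000, 42.020015).
Jacobian J = [[8·a + 2·b, 2·a], [4·a·b + 2·b - 2·sin(a) - 2, 2·a^2 + 2·a + 1]].
At the point, J = [[-18.0000, -6.0000], [-31.717760, 13.0000]] (det J = -424.306560).
Solving J·Δ = −F gives Δ = (1.1150, -0.5118).
Then the next iterate is (a, b)₁ = (-1.8850, 2.4882).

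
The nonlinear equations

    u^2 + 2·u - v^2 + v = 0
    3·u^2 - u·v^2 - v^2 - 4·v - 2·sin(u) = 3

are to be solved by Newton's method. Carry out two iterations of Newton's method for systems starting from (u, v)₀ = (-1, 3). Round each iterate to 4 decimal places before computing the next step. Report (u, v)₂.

At (-1, 3): F = (-7.0000, -10.317058).
Jacobian J = [[2·u + 2, -2·v + 1], [6·u - v^2 - 2·cos(u), -2·u·v - 2·v - 4]].
At the point, J = [[0.0000, -5.0000], [-16.080605, -4.0000]] (det J = -80.403023).
Solving J·Δ = −F gives Δ = (-0.2933, -1.4000).
Then the next iterate is (u, v)₁ = (-1.2933, 1.6000).
Round to (-1.2933, 1.6000) and repeat: F = (-1.873975, -1.707789), J = [[-0.5866, -2.2000], [-10.867697, -3.061440]].
Δ = (0.0895, -0.8757), so (u, v)₂ = (-1.2038, 0.7243).

(-1.2038, 0.7243)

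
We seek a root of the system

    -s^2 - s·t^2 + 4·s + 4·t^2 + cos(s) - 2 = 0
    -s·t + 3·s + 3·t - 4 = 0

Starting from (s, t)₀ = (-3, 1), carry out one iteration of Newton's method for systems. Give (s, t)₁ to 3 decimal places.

At (-3, 1): F = (-16.98999, -7.000).
Jacobian J = [[-2·s - t^2 - sin(s) + 4, -2·s·t + 8·t], [-t + 3, -s + 3]].
At the point, J = [[9.14112, 14.000], [2.000, 6.000]] (det J = 26.84672).
Solving J·Δ = −F gives Δ = (0.147, 1.118).
Then the next iterate is (s, t)₁ = (-2.853, 2.118).

(-2.853, 2.118)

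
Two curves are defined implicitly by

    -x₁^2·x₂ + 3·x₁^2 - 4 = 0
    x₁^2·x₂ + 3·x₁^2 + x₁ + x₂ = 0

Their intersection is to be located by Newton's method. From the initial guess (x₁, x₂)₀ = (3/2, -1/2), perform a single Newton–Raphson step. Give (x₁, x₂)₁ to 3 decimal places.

At (3/2, -1/2): F = (3.875, 6.625).
Jacobian J = [[-2·x₁·x₂ + 6·x₁, -x₁^2], [2·x₁·x₂ + 6·x₁ + 1, x₁^2 + 1]].
At the point, J = [[10.500, -2.250], [8.500, 3.250]] (det J = 53.250).
Solving J·Δ = −F gives Δ = (-0.516, -0.688).
Then the next iterate is (x₁, x₂)₁ = (0.984, -1.188).

(0.984, -1.188)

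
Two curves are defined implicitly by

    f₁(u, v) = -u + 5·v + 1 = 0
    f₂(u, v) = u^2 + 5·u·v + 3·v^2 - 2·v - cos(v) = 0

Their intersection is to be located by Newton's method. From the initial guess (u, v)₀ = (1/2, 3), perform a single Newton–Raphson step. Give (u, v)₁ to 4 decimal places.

At (1/2, 3): F = (15.5000, 29.739992).
Jacobian J = [[-1, 5], [2·u + 5·v, 5·u + 6·v + sin(v) - 2]].
At the point, J = [[-1.0000, 5.0000], [16.0000, 18.641120]] (det J = -98.641120).
Solving J·Δ = −F gives Δ = (1.4217, -2.8157).
Then the next iterate is (u, v)₁ = (1.9217, 0.1843).

(1.9217, 0.1843)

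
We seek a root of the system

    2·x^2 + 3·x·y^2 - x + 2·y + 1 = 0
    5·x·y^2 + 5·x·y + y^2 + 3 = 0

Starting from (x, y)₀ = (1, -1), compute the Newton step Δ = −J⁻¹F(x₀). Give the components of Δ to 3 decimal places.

(-0.119, 0.571)

At (1, -1): F = (3.000, 4.000).
Jacobian J = [[4·x + 3·y^2 - 1, 6·x·y + 2], [5·y^2 + 5·y, 10·x·y + 5·x + 2·y]].
At the point, J = [[6.000, -4.000], [0.000, -7.000]] (det J = -42.000).
Solving J·Δ = −F gives Δ = (-0.119, 0.571).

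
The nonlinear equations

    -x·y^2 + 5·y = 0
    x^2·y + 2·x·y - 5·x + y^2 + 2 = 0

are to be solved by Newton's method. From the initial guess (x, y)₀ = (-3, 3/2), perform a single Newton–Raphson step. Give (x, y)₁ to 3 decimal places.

(-1.242, 0.765)

At (-3, 3/2): F = (14.250, 23.750).
Jacobian J = [[-y^2, -2·x·y + 5], [2·x·y + 2·y - 5, x^2 + 2·x + 2·y]].
At the point, J = [[-2.250, 14.000], [-11.000, 6.000]] (det J = 140.500).
Solving J·Δ = −F gives Δ = (1.758, -0.735).
Then the next iterate is (x, y)₁ = (-1.242, 0.765).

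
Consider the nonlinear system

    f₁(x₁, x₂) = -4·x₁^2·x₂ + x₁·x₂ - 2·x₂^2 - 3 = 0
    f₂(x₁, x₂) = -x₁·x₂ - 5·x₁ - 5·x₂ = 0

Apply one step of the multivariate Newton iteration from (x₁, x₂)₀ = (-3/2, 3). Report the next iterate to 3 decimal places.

(-1.133, 1.303)

At (-3/2, 3): F = (-52.500, -3.000).
Jacobian J = [[-8·x₁·x₂ + x₂, -4·x₁^2 + x₁ - 4·x₂], [-x₂ - 5, -x₁ - 5]].
At the point, J = [[39.000, -22.500], [-8.000, -3.500]] (det J = -316.500).
Solving J·Δ = −F gives Δ = (0.367, -1.697).
Then the next iterate is (x₁, x₂)₁ = (-1.133, 1.303).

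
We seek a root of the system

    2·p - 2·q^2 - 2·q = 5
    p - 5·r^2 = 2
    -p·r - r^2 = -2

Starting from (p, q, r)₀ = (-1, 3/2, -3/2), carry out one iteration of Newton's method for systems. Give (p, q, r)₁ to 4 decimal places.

At (-1, 3/2, -3/2): F = (-14.5000, -14.2500, -1.7500).
Jacobian J = [[2, -4·q - 2, 0], [1, 0, -10·r], [-r, 0, -p - 2·r]].
At the point, J = [[2.0000, -8.0000, 0.0000], [1.0000, 0.0000, 15.0000], [1.5000, 0.0000, 4.0000]] (det J = -148.0000).
Solving J·Δ = −F gives Δ = (-1.6622, -2.2280, 1.0608).
Then the next iterate is (p, q, r)₁ = (-2.6622, -0.7280, -0.4392).

(-2.6622, -0.7280, -0.4392)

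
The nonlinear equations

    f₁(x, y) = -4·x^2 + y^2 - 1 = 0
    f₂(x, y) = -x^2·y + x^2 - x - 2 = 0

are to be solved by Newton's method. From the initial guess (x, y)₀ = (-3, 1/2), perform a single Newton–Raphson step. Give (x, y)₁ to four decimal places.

(-1.4658, 0.4292)

At (-3, 1/2): F = (-36.7500, 5.5000).
Jacobian J = [[-8·x, 2·y], [-2·x·y + 2·x - 1, -x^2]].
At the point, J = [[24.0000, 1.0000], [-4.0000, -9.0000]] (det J = -212.0000).
Solving J·Δ = −F gives Δ = (1.5342, -0.0708).
Then the next iterate is (x, y)₁ = (-1.4658, 0.4292).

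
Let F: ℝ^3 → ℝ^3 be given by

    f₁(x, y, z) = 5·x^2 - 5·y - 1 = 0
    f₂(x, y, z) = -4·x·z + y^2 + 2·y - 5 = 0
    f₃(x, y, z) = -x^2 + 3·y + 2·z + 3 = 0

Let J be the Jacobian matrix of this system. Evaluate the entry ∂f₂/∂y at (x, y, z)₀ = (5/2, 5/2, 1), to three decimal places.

∂f₂/∂y = 2·y + 2.
At (5/2, 5/2, 1) this is 7.000.

7.000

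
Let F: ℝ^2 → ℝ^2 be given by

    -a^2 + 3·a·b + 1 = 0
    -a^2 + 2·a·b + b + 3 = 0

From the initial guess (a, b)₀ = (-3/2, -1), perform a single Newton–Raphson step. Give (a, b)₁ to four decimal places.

(-2.8056, -0.2778)

At (-3/2, -1): F = (3.2500, 2.7500).
Jacobian J = [[-2·a + 3·b, 3·a], [-2·a + 2·b, 2·a + 1]].
At the point, J = [[0.0000, -4.5000], [1.0000, -2.0000]] (det J = 4.5000).
Solving J·Δ = −F gives Δ = (-1.3056, 0.7222).
Then the next iterate is (a, b)₁ = (-2.8056, -0.2778).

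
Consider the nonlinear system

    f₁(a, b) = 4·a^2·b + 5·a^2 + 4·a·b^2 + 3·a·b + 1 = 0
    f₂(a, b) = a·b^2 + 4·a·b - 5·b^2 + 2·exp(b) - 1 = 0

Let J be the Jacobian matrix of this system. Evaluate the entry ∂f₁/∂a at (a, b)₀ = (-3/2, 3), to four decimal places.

-6.0000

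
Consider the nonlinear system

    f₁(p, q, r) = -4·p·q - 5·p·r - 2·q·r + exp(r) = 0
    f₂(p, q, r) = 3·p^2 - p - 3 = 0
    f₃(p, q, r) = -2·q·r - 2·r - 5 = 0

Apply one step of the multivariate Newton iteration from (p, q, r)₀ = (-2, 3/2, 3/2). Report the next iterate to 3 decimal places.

At (-2, 3/2, 3/2): F = (26.98169, 11.000, -12.500).
Jacobian J = [[-4·q - 5·r, -4·p - 2·r, -5·p - 2·q + exp(r)], [6·p - 1, 0, 0], [0, -2·r, -2·q - 2]].
At the point, J = [[-13.500, 5.000, 11.48169], [-13.000, 0.000, 0.000], [0.000, -3.000, -5.000]] (det J = 122.78587).
Solving J·Δ = −F gives Δ = (0.846, -6.959, 1.675).
Then the next iterate is (p, q, r)₁ = (-1.154, -5.459, 3.175).

(-1.154, -5.459, 3.175)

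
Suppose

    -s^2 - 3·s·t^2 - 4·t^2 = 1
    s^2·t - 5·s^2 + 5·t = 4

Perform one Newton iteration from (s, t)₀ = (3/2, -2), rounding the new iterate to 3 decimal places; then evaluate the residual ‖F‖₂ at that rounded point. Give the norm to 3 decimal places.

16.171

At (3/2, -2): F = (-37.250, -29.750).
Jacobian J = [[-2·s - 3·t^2, -6·s·t - 8·t], [2·s·t - 10·s, s^2 + 5]].
At the point, J = [[-15.000, 34.000], [-21.000, 7.250]] (det J = 605.250).
Solving J·Δ = −F gives Δ = (-1.225, 0.555).
Then the next iterate is (s, t)₁ = (0.275, -1.445).
Re-evaluating at (0.275, -1.445): F = (-11.15035, -11.71240), so ‖F‖₂ = 16.171.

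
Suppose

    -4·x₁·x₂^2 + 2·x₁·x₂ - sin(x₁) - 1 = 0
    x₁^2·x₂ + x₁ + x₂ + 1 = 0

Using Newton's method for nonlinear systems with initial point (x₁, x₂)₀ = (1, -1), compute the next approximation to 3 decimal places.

(-4.091, -3.545)

At (1, -1): F = (-7.84147, 0.000).
Jacobian J = [[-4·x₂^2 + 2·x₂ - cos(x₁), -8·x₁·x₂ + 2·x₁], [2·x₁·x₂ + 1, x₁^2 + 1]].
At the point, J = [[-6.54030, 10.000], [-1.000, 2.000]] (det J = -3.08060).
Solving J·Δ = −F gives Δ = (-5.091, -2.545).
Then the next iterate is (x₁, x₂)₁ = (-4.091, -3.545).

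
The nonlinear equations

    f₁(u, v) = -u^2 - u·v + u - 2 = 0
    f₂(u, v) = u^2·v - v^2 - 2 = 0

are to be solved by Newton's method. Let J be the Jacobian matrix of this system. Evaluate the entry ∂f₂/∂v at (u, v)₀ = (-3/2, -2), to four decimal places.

∂f₂/∂v = u^2 - 2·v.
At (-3/2, -2) this is 6.2500.

6.2500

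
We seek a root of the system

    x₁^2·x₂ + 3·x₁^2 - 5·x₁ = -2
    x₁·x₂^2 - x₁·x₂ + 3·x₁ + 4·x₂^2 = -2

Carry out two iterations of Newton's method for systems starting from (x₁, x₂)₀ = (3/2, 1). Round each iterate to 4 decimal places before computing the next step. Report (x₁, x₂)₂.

(0.2441, 1.3823)

At (3/2, 1): F = (3.5000, 10.5000).
Jacobian J = [[2·x₁·x₂ + 6·x₁ - 5, x₁^2], [x₂^2 - x₂ + 3, 2·x₁·x₂ - x₁ + 8·x₂]].
At the point, J = [[7.0000, 2.2500], [3.0000, 9.5000]] (det J = 59.7500).
Solving J·Δ = −F gives Δ = (-0.1611, -1.0544).
Then the next iterate is (x₁, x₂)₁ = (1.3389, -0.0544).
Round to (1.3389, -0.0544) and repeat: F = (0.585939, 6.105336), J = [[2.887728, 1.792653], [3.057359, -1.919772]].
Δ = (-1.0948, 1.4367), so (x₁, x₂)₂ = (0.2441, 1.3823).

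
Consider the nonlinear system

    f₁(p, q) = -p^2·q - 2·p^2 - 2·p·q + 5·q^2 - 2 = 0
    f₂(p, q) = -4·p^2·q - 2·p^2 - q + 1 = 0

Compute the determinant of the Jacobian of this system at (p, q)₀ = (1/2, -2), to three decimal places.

J = [[-2·p·q - 4·p - 2·q, -p^2 - 2·p + 10·q], [-8·p·q - 4·p, -4·p^2 - 1]].
At the point, J = [[4.000, -21.250], [6.000, -2.000]].
det J = 119.500.

119.500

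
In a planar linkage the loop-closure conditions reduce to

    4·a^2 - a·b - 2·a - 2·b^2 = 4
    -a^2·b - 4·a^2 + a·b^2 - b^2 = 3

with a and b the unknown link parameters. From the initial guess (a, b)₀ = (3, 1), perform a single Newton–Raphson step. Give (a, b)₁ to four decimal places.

(1.6136, -0.1591)

At (3, 1): F = (21.0000, -46.0000).
Jacobian J = [[8·a - b - 2, -a - 4·b], [-2·a·b - 8·a + b^2, -a^2 + 2·a·b - 2·b]].
At the point, J = [[21.0000, -7.0000], [-29.0000, -5.0000]] (det J = -308.0000).
Solving J·Δ = −F gives Δ = (-1.3864, -1.1591).
Then the next iterate is (a, b)₁ = (1.6136, -0.1591).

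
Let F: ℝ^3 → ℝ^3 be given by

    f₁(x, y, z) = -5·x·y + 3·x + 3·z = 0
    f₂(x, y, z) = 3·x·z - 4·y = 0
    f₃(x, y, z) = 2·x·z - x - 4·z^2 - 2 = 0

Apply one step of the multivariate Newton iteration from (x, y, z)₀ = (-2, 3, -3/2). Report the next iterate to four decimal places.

At (-2, 3, -3/2): F = (19.5000, -3.0000, -3.0000).
Jacobian J = [[-5·y + 3, -5·x, 3], [3·z, -4, 3·x], [2·z - 1, 0, 2·x - 8·z]].
At the point, J = [[-12.0000, 10.0000, 3.0000], [-4.5000, -4.0000, -6.0000], [-4.0000, 0.0000, 8.0000]] (det J = 936.0000).
Solving J·Δ = −F gives Δ = (0.2564, -1.7933, 0.5032).
Then the next iterate is (x, y, z)₁ = (-1.7436, 1.2067, -0.9968).

(-1.7436, 1.2067, -0.9968)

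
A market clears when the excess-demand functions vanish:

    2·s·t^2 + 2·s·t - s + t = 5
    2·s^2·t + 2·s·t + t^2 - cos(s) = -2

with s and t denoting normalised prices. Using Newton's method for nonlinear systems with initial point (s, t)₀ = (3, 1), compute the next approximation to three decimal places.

At (3, 1): F = (5.000, 27.98999).
Jacobian J = [[2·t^2 + 2·t - 1, 4·s·t + 2·s + 1], [4·s·t + 2·t + sin(s), 2·s^2 + 2·s + 2·t]].
At the point, J = [[3.000, 19.000], [14.14112, 26.000]] (det J = -190.68128).
Solving J·Δ = −F gives Δ = (-2.107, 0.070).
Then the next iterate is (s, t)₁ = (0.893, 1.070).

(0.893, 1.070)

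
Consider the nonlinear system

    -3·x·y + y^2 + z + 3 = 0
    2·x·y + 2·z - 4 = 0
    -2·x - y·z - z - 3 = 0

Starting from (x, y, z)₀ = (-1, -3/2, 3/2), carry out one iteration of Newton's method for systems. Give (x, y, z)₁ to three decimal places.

(-1.105, -2.118, -0.276)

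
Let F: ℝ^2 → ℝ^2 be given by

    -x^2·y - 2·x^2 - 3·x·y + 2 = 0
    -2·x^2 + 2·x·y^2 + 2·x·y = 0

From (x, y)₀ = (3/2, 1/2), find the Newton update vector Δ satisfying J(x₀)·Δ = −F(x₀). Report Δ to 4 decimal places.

(-0.5978, -0.0733)

At (3/2, 1/2): F = (-5.8750, -2.2500).
Jacobian J = [[-2·x·y - 4·x - 3·y, -x^2 - 3·x], [-4·x + 2·y^2 + 2·y, 4·x·y + 2·x]].
At the point, J = [[-9.0000, -6.7500], [-4.5000, 6.0000]] (det J = -84.3750).
Solving J·Δ = −F gives Δ = (-0.5978, -0.0733).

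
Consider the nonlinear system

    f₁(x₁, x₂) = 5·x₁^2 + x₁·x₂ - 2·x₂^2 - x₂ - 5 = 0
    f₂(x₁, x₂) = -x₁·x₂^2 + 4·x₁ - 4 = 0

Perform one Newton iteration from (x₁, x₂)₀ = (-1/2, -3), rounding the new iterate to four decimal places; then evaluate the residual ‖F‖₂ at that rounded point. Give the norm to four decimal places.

At (-1/2, -3): F = (-17.2500, -1.5000).
Jacobian J = [[10·x₁ + x₂, x₁ - 4·x₂ - 1], [-x₂^2 + 4, -2·x₁·x₂]].
At the point, J = [[-8.0000, 10.5000], [-5.0000, -3.0000]] (det J = 76.5000).
Solving J·Δ = −F gives Δ = (-0.8824, 0.9706).
Then the next iterate is (x₁, x₂)₁ = (-1.3824, -2.0294).
Re-evaluating at (-1.3824, -2.0294): F = (1.153063, -3.836235), so ‖F‖₂ = 4.0058.

4.0058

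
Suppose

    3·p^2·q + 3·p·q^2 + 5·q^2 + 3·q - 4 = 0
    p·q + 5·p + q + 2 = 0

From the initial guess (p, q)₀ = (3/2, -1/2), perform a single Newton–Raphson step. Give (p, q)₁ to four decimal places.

(-0.2440, -0.6607)

At (3/2, -1/2): F = (-6.5000, 8.2500).
Jacobian J = [[6·p·q + 3·q^2, 3·p^2 + 6·p·q + 10·q + 3], [q + 5, p + 1]].
At the point, J = [[-3.7500, 0.2500], [4.5000, 2.5000]] (det J = -10.5000).
Solving J·Δ = −F gives Δ = (-1.7440, -0.1607).
Then the next iterate is (p, q)₁ = (-0.2440, -0.6607).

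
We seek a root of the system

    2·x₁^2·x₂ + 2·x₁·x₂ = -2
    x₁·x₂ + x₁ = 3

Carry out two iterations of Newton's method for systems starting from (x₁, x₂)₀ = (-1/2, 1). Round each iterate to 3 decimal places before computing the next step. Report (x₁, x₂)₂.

(1.652, 1.662)

At (-1/2, 1): F = (1.500, -4.000).
Jacobian J = [[4·x₁·x₂ + 2·x₂, 2·x₁^2 + 2·x₁], [x₂ + 1, x₁]].
At the point, J = [[0.000, -0.500], [2.000, -0.500]] (det J = 1.000).
Solving J·Δ = −F gives Δ = (2.750, 3.000).
Then the next iterate is (x₁, x₂)₁ = (2.250, 4.000).
Round to (2.250, 4.000) and repeat: F = (60.500, 8.250), J = [[44.000, 14.625], [5.000, 2.250]].
Δ = (-0.598, -2.338), so (x₁, x₂)₂ = (1.652, 1.662).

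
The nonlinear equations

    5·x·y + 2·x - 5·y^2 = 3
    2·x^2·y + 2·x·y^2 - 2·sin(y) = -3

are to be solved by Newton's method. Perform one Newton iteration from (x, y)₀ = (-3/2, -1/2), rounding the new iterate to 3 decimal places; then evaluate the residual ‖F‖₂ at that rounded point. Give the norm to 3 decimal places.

51.577

At (-3/2, -1/2): F = (-3.500, 0.95885).
Jacobian J = [[5·y + 2, 5·x - 10·y], [4·x·y + 2·y^2, 2·x^2 + 4·x·y - 2·cos(y)]].
At the point, J = [[-0.500, -2.500], [3.500, 5.74483]] (det J = 5.87758).
Solving J·Δ = −F gives Δ = (3.013, -2.003).
Then the next iterate is (x, y)₁ = (1.513, -2.503).
Re-evaluating at (1.513, -2.503): F = (-50.23424, 11.69047), so ‖F‖₂ = 51.577.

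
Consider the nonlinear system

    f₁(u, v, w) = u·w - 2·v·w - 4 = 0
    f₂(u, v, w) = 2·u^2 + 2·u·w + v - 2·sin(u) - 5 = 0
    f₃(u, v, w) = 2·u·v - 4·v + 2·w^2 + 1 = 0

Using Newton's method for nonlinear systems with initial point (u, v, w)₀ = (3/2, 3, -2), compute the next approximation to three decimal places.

(2.216, 3.487, -0.774)

At (3/2, 3, -2): F = (5.000, -5.49499, 6.000).
Jacobian J = [[w, -2·w, u - 2·v], [4·u + 2·w - 2·cos(u), 1, 2·u], [2·v, 2·u - 4, 4·w]].
At the point, J = [[-2.000, 4.000, -4.500], [1.85853, 1.000, 3.000], [6.000, -1.000, -8.000]] (det J = 176.83618).
Solving J·Δ = −F gives Δ = (0.716, 0.487, 1.226).
Then the next iterate is (u, v, w)₁ = (2.216, 3.487, -0.774).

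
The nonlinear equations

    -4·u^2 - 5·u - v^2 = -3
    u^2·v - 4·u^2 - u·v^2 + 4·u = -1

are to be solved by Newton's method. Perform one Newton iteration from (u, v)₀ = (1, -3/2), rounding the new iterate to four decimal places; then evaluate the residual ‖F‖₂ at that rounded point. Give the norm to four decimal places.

7.0545

At (1, -3/2): F = (-8.2500, -2.7500).
Jacobian J = [[-8·u - 5, -2·v], [2·u·v - 8·u - v^2 + 4, u^2 - 2·u·v]].
At the point, J = [[-13.0000, 3.0000], [-9.2500, 4.0000]] (det J = -24.2500).
Solving J·Δ = −F gives Δ = (-1.0206, -1.6727).
Then the next iterate is (u, v)₁ = (-0.0206, -3.1727).
Re-evaluating at (-0.0206, -3.1727): F = (-6.964723, 1.121916), so ‖F‖₂ = 7.0545.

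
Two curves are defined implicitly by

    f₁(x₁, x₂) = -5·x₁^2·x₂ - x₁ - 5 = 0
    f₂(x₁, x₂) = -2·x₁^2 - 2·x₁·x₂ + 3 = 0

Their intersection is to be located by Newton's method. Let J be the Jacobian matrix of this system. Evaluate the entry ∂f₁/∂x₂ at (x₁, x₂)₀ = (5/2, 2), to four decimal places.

∂f₁/∂x₂ = -5·x₁^2.
At (5/2, 2) this is -31.2500.

-31.2500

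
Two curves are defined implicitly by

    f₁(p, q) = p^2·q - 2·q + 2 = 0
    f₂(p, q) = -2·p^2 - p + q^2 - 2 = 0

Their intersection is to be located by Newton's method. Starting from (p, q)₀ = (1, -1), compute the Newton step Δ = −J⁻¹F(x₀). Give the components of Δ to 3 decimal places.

(-10.000, 23.000)

At (1, -1): F = (3.000, -4.000).
Jacobian J = [[2·p·q, p^2 - 2], [-4·p - 1, 2·q]].
At the point, J = [[-2.000, -1.000], [-5.000, -2.000]] (det J = -1.000).
Solving J·Δ = −F gives Δ = (-10.000, 23.000).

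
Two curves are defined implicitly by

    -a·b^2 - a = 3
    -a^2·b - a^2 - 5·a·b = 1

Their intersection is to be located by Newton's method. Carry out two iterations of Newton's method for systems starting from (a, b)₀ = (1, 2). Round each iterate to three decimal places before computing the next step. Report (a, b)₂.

At (1, 2): F = (-8.000, -14.000).
Jacobian J = [[-b^2 - 1, -2·a·b], [-2·a·b - 2·a - 5·b, -a^2 - 5·a]].
At the point, J = [[-5.000, -4.000], [-16.000, -6.000]] (det J = -34.000).
Solving J·Δ = −F gives Δ = (-0.235, -1.706).
Then the next iterate is (a, b)₁ = (0.765, 0.294).
Round to (0.765, 0.294) and repeat: F = (-3.83112, -2.88183), J = [[-1.08644, -0.44982], [-3.44982, -4.41023]].
Δ = (-4.815, 3.113), so (a, b)₂ = (-4.050, 3.407).

(-4.050, 3.407)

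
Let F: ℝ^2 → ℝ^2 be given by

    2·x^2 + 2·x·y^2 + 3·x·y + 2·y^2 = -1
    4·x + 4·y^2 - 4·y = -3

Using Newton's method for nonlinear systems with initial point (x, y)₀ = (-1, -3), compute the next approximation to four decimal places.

(-2.5234, -1.5391)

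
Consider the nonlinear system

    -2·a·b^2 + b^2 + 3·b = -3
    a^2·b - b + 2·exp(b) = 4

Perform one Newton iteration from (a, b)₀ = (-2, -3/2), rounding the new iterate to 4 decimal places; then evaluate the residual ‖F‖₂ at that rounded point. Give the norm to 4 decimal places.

At (-2, -3/2): F = (9.7500, -8.053740).
Jacobian J = [[-2·b^2, -4·a·b + 2·b + 3], [2·a·b, a^2 + 2·exp(b) - 1]].
At the point, J = [[-4.5000, -12.0000], [6.0000, 3.446260]] (det J = 56.491829).
Solving J·Δ = −F gives Δ = (1.1160, 0.3940).
Then the next iterate is (a, b)₁ = (-0.8840, -1.1060).
Re-evaluating at (-0.8840, -1.1060): F = (3.067917, -3.096531), so ‖F‖₂ = 4.3590.

4.3590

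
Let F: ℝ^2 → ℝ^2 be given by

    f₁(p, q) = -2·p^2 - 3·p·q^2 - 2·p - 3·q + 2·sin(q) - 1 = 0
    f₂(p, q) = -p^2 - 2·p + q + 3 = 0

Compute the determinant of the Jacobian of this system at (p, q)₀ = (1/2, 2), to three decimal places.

J = [[-4·p - 3·q^2 - 2, -6·p·q + 2·cos(q) - 3], [-2·p - 2, 1]].
At the point, J = [[-16.000, -9.83229], [-3.000, 1.000]].
det J = -45.497.

-45.497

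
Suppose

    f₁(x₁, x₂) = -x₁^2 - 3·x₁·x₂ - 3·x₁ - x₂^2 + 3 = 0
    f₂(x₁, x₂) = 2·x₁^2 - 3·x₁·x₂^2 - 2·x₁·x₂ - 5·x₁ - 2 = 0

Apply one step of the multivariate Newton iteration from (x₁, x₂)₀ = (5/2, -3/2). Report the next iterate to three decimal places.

At (5/2, -3/2): F = (-1.750, -11.375).
Jacobian J = [[-2·x₁ - 3·x₂ - 3, -3·x₁ - 2·x₂], [4·x₁ - 3·x₂^2 - 2·x₂ - 5, -6·x₁·x₂ - 2·x₁]].
At the point, J = [[-3.500, -4.500], [1.250, 17.500]] (det J = -55.625).
Solving J·Δ = −F gives Δ = (-1.471, 0.755).
Then the next iterate is (x₁, x₂)₁ = (1.029, -0.745).

(1.029, -0.745)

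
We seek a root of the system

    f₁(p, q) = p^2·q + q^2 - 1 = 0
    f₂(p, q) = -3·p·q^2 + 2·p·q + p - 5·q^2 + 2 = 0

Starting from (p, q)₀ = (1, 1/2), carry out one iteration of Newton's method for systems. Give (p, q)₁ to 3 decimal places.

(0.706, 0.772)

At (1, 1/2): F = (-0.250, 2.000).
Jacobian J = [[2·p·q, p^2 + 2·q], [-3·q^2 + 2·q + 1, -6·p·q + 2·p - 10·q]].
At the point, J = [[1.000, 2.000], [1.250, -6.000]] (det J = -8.500).
Solving J·Δ = −F gives Δ = (-0.294, 0.272).
Then the next iterate is (p, q)₁ = (0.706, 0.772).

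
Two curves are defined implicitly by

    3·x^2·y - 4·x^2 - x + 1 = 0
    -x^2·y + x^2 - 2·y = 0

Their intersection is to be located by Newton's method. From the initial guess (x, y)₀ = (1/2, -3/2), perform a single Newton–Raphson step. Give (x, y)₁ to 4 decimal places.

(0.4519, 0.0577)

At (1/2, -3/2): F = (-1.6250, 3.6250).
Jacobian J = [[6·x·y - 8·x - 1, 3·x^2], [-2·x·y + 2·x, -x^2 - 2]].
At the point, J = [[-9.5000, 0.7500], [2.5000, -2.2500]] (det J = 19.5000).
Solving J·Δ = −F gives Δ = (-0.0481, 1.5577).
Then the next iterate is (x, y)₁ = (0.4519, 0.0577).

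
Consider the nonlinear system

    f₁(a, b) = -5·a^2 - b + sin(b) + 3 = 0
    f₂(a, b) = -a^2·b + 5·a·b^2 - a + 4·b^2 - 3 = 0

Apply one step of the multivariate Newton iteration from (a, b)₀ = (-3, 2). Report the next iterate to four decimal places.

At (-3, 2): F = (-43.090703, -62.0000).
Jacobian J = [[-10·a, cos(b) - 1], [-2·a·b + 5·b^2 - 1, -a^2 + 10·a·b + 8·b]].
At the point, J = [[30.0000, -1.416147], [31.0000, -53.0000]] (det J = -1546.099448).
Solving J·Δ = −F gives Δ = (1.4204, -0.3390).
Then the next iterate is (a, b)₁ = (-1.5796, 1.6610).

(-1.5796, 1.6610)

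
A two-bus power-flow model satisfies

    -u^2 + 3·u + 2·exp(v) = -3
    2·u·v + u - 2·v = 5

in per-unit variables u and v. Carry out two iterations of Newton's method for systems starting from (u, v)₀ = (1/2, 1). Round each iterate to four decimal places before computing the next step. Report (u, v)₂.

(-15.4334, -16.5928)

At (1/2, 1): F = (9.686564, -5.5000).
Jacobian J = [[-2·u + 3, 2·exp(v)], [2·v + 1, 2·u - 2]].
At the point, J = [[2.0000, 5.436564], [3.0000, -1.0000]] (det J = -18.309691).
Solving J·Δ = −F gives Δ = (1.1040, -2.1879).
Then the next iterate is (u, v)₁ = (1.6040, -1.1879).
Round to (1.6040, -1.1879) and repeat: F = (5.848906, -4.830983), J = [[-0.2080, 0.609722], [-1.3758, 1.2080]].
Δ = (-17.0374, -15.4049), so (u, v)₂ = (-15.4334, -16.5928).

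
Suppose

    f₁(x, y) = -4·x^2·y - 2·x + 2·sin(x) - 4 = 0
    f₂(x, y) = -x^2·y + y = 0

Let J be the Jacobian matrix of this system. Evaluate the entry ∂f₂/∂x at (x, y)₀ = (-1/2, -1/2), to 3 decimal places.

∂f₂/∂x = -2·x·y.
At (-1/2, -1/2) this is -0.500.

-0.500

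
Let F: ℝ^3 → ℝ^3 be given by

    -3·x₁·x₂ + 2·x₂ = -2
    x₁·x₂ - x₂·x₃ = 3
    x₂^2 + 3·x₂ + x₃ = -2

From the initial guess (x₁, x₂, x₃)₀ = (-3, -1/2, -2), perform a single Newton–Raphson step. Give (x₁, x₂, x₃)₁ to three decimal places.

(-14.050, 1.325, -4.400)

At (-3, -1/2, -2): F = (-3.500, -2.500, -1.250).
Jacobian J = [[-3·x₂, -3·x₁ + 2, 0], [x₂, x₁ - x₃, -x₂], [0, 2·x₂ + 3, 1]].
At the point, J = [[1.500, 11.000, 0.000], [-0.500, -1.000, 0.500], [0.000, 2.000, 1.000]] (det J = 2.500).
Solving J·Δ = −F gives Δ = (-11.050, 1.825, -2.400).
Then the next iterate is (x₁, x₂, x₃)₁ = (-14.050, 1.325, -4.400).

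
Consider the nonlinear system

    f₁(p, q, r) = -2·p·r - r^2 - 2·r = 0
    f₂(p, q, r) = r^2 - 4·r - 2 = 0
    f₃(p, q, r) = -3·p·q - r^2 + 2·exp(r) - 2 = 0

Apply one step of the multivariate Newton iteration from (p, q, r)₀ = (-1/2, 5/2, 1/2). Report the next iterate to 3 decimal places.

(1.250, 9.966, -0.750)

At (-1/2, 5/2, 1/2): F = (-0.750, -3.750, 4.79744).
Jacobian J = [[-2·r, 0, -2·p - 2·r - 2], [0, 0, 2·r - 4], [-3·q, -3·p, -2·r + 2·exp(r)]].
At the point, J = [[-1.000, 0.000, -2.000], [0.000, 0.000, -3.000], [-7.500, 1.500, 2.29744]] (det J = -4.500).
Solving J·Δ = −F gives Δ = (1.750, 7.466, -1.250).
Then the next iterate is (p, q, r)₁ = (1.250, 9.966, -0.750).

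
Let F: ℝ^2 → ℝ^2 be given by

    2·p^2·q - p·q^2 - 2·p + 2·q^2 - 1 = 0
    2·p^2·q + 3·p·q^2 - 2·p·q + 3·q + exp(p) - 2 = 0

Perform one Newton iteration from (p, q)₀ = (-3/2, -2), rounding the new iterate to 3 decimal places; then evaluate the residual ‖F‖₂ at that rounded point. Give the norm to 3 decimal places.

12.365

At (-3/2, -2): F = (7.000, -40.77687).
Jacobian J = [[4·p·q - q^2 - 2, 2·p^2 - 2·p·q + 4·q], [4·p·q + 3·q^2 - 2·q + exp(p), 2·p^2 + 6·p·q - 2·p + 3]].
At the point, J = [[6.000, -9.500], [28.22313, 28.500]] (det J = 439.11974).
Solving J·Δ = −F gives Δ = (0.428, 1.007).
Then the next iterate is (p, q)₁ = (-1.072, -0.993).
Re-evaluating at (-1.072, -0.993): F = (1.89086, -12.21908), so ‖F‖₂ = 12.365.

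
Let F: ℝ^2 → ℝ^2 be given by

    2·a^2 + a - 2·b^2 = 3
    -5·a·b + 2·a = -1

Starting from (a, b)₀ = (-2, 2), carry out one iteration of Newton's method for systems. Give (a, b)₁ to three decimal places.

(-1.358, 0.813)

At (-2, 2): F = (-5.000, 17.000).
Jacobian J = [[4·a + 1, -4·b], [-5·b + 2, -5·a]].
At the point, J = [[-7.000, -8.000], [-8.000, 10.000]] (det J = -134.000).
Solving J·Δ = −F gives Δ = (0.642, -1.187).
Then the next iterate is (a, b)₁ = (-1.358, 0.813).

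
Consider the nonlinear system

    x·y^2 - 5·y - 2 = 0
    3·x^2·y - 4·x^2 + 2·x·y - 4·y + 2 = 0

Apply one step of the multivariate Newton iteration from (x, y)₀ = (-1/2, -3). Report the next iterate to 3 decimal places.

At (-1/2, -3): F = (8.500, 13.750).
Jacobian J = [[y^2, 2·x·y - 5], [6·x·y - 8·x + 2·y, 3·x^2 + 2·x - 4]].
At the point, J = [[9.000, -2.000], [7.000, -4.250]] (det J = -24.250).
Solving J·Δ = −F gives Δ = (-0.356, 2.649).
Then the next iterate is (x, y)₁ = (-0.856, -0.351).

(-0.856, -0.351)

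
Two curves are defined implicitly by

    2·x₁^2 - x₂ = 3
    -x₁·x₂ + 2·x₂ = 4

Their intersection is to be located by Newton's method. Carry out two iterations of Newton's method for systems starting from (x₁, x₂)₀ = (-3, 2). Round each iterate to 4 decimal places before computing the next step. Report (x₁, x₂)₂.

(-1.4878, 1.1575)

At (-3, 2): F = (13.0000, 6.0000).
Jacobian J = [[4·x₁, -1], [-x₂, -x₁ + 2]].
At the point, J = [[-12.0000, -1.0000], [-2.0000, 5.0000]] (det J = -62.0000).
Solving J·Δ = −F gives Δ = (1.1452, -0.7419).
Then the next iterate is (x₁, x₂)₁ = (-1.8548, 1.2581).
Round to (-1.8548, 1.2581) and repeat: F = (2.622466, 0.849724), J = [[-7.4192, -1.0000], [-1.2581, 3.8548]].
Δ = (0.3670, -0.1006), so (x₁, x₂)₂ = (-1.4878, 1.1575).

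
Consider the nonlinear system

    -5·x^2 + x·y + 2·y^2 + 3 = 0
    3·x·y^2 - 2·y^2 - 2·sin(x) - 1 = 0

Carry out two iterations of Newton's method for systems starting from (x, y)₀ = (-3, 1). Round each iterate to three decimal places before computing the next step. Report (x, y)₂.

At (-3, 1): F = (-43.000, -11.71776).
Jacobian J = [[-10·x + y, x + 4·y], [3·y^2 - 2·cos(x), 6·x·y - 4·y]].
At the point, J = [[31.000, 1.000], [4.97998, -22.000]] (det J = -686.97998).
Solving J·Δ = −F gives Δ = (1.394, -0.217).
Then the next iterate is (x, y)₁ = (-1.606, 0.783).
Round to (-1.606, 0.783) and repeat: F = (-9.92750, -3.18128), J = [[16.843, 1.526], [1.90966, -10.67699]].
Δ = (0.607, -0.189), so (x, y)₂ = (-0.999, 0.594).

(-0.999, 0.594)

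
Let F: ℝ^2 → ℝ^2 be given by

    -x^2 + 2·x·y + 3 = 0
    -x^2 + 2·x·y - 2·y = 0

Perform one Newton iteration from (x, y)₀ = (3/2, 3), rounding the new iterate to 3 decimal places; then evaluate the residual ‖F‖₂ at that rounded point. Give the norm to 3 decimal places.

At (3/2, 3): F = (9.750, 0.750).
Jacobian J = [[-2·x + 2·y, 2·x], [-2·x + 2·y, 2·x - 2]].
At the point, J = [[3.000, 3.000], [3.000, 1.000]] (det J = -6.000).
Solving J·Δ = −F gives Δ = (1.250, -4.500).
Then the next iterate is (x, y)₁ = (2.750, -1.500).
Re-evaluating at (2.750, -1.500): F = (-12.81250, -12.81250), so ‖F‖₂ = 18.120.

18.120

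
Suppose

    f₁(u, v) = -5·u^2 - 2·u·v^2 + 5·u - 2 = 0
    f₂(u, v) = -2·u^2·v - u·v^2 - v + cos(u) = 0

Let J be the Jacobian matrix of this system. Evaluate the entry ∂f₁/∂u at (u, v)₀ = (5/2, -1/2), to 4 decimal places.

-20.5000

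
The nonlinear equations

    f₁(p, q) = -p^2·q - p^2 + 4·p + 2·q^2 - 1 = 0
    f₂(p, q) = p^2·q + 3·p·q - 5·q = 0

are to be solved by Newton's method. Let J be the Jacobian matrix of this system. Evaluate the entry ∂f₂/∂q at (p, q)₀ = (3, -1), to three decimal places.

13.000

∂f₂/∂q = p^2 + 3·p - 5.
At (3, -1) this is 13.000.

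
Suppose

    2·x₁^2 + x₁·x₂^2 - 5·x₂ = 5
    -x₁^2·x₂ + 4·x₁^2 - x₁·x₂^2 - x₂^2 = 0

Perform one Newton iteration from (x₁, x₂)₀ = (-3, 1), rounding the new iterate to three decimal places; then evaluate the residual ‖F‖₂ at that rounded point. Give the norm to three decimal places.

5.352

At (-3, 1): F = (5.000, 29.000).
Jacobian J = [[4·x₁ + x₂^2, 2·x₁·x₂ - 5], [-2·x₁·x₂ + 8·x₁ - x₂^2, -x₁^2 - 2·x₁·x₂ - 2·x₂]].
At the point, J = [[-11.000, -11.000], [-19.000, -5.000]] (det J = -154.000).
Solving J·Δ = −F gives Δ = (1.909, -1.455).
Then the next iterate is (x₁, x₂)₁ = (-1.091, -0.455).
Re-evaluating at (-1.091, -0.455): F = (-0.57030, 5.32154), so ‖F‖₂ = 5.352.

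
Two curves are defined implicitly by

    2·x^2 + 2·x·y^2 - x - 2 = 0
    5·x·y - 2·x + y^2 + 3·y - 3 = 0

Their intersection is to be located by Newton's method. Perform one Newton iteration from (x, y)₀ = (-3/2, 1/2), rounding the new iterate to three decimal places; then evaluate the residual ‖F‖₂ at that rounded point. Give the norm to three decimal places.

1.460

At (-3/2, 1/2): F = (3.250, -2.000).
Jacobian J = [[4·x + 2·y^2 - 1, 4·x·y], [5·y - 2, 5·x + 2·y + 3]].
At the point, J = [[-6.500, -3.000], [0.500, -3.500]] (det J = 24.250).
Solving J·Δ = −F gives Δ = (0.716, -0.469).
Then the next iterate is (x, y)₁ = (-0.784, 0.031).
Re-evaluating at (-0.784, 0.031): F = (0.01181, -1.45956), so ‖F‖₂ = 1.460.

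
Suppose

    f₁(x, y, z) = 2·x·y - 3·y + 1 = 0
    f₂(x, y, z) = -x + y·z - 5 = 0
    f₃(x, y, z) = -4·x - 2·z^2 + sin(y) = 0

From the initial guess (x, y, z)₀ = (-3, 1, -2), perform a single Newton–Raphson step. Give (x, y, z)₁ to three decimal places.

(-5.884, -0.530, -3.944)

At (-3, 1, -2): F = (-8.000, -4.000, 4.84147).
Jacobian J = [[2·y, 2·x - 3, 0], [-1, z, y], [-4, cos(y), -4·z]].
At the point, J = [[2.000, -9.000, 0.000], [-1.000, -2.000, 1.000], [-4.000, 0.54030, 8.000]] (det J = -69.08060).
Solving J·Δ = −F gives Δ = (-2.884, -1.530, -1.944).
Then the next iterate is (x, y, z)₁ = (-5.884, -0.530, -3.944).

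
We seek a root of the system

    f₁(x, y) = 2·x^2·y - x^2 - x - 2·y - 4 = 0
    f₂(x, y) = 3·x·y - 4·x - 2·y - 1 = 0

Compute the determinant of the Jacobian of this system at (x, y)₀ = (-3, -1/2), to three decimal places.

J = [[4·x·y - 2·x - 1, 2·x^2 - 2], [3·y - 4, 3·x - 2]].
At the point, J = [[11.000, 16.000], [-5.500, -11.000]].
det J = -33.000.

-33.000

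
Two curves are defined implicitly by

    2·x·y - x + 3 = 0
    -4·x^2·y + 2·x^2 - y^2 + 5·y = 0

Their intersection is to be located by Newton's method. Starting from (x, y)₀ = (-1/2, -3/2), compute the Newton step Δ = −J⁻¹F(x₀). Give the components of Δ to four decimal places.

At (-1/2, -3/2): F = (5.0000, -7.7500).
Jacobian J = [[2·y - 1, 2·x], [-8·x·y + 4·x, -4·x^2 - 2·y + 5]].
At the point, J = [[-4.0000, -1.0000], [-8.0000, 7.0000]] (det J = -36.0000).
Solving J·Δ = −F gives Δ = (0.7569, 1.9722).

(0.7569, 1.9722)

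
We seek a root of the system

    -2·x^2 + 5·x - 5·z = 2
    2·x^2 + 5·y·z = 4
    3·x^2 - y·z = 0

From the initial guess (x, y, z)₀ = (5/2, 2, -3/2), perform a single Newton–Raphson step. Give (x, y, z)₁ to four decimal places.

At (5/2, 2, -3/2): F = (5.5000, -6.5000, 21.7500).
Jacobian J = [[-4·x + 5, 0, -5], [4·x, 5·z, 5·y], [6·x, -z, -y]].
At the point, J = [[-5.0000, 0.0000, -5.0000], [10.0000, -7.5000, 10.0000], [15.0000, 1.5000, -2.0000]] (det J = -637.5000).
Solving J·Δ = −F gives Δ = (-1.2029, 0.6000, 2.3029).
Then the next iterate is (x, y, z)₁ = (1.2971, 2.6000, 0.8029).

(1.2971, 2.6000, 0.8029)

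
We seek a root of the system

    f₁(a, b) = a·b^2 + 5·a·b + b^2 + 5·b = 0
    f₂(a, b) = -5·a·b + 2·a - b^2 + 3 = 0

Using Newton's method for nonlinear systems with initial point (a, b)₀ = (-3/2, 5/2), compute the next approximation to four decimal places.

At (-3/2, 5/2): F = (-9.3750, 12.5000).
Jacobian J = [[b^2 + 5·b, 2·a·b + 5·a + 2·b + 5], [-5·b + 2, -5·a - 2·b]].
At the point, J = [[18.7500, -5.0000], [-10.5000, 2.5000]] (det J = -5.6250).
Solving J·Δ = −F gives Δ = (6.9444, 24.1667).
Then the next iterate is (a, b)₁ = (5.4444, 26.6667).

(5.4444, 26.6667)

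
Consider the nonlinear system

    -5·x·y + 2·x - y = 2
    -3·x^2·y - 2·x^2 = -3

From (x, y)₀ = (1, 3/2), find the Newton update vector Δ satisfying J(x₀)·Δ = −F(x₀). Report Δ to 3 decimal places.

At (1, 3/2): F = (-9.000, -3.500).
Jacobian J = [[-5·y + 2, -5·x - 1], [-6·x·y - 4·x, -3·x^2]].
At the point, J = [[-5.500, -6.000], [-13.000, -3.000]] (det J = -61.500).
Solving J·Δ = −F gives Δ = (0.098, -1.589).

(0.098, -1.589)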